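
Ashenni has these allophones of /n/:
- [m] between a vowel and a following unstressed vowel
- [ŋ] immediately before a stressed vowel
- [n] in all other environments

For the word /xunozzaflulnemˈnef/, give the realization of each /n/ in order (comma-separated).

Occurrence 1 (position 3): between a vowel and a following unstressed vowel → [m].
Occurrence 2 (position 12): no conditioning environment matches → elsewhere allophone [n].
Occurrence 3 (position 15): immediately before a stressed vowel → [ŋ].

[m], [n], [ŋ]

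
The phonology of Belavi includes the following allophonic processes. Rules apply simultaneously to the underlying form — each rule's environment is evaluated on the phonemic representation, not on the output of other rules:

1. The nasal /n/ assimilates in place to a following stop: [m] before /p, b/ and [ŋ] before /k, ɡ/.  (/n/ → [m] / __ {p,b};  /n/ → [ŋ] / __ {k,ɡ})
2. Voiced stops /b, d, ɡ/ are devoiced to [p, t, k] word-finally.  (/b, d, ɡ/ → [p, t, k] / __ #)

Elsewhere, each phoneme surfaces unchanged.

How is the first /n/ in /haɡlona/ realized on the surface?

[n]

/n/ (between /o/ and /a/): rule 1 targets it, but not before a labial or velar stop → unchanged [n].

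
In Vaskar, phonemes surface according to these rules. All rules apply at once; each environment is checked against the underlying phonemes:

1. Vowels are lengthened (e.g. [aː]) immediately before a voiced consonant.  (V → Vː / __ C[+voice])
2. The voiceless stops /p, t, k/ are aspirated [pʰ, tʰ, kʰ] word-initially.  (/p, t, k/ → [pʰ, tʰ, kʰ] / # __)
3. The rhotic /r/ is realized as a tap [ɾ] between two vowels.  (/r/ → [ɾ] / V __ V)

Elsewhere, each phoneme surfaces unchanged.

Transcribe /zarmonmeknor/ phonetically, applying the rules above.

/a/ (between /z/ and /r/): before a voiced consonant, so rule 1 applies → [aː].
/r/ (between /a/ and /m/): rule 3 targets it, but not between two vowels → unchanged [r].
/o/ meets the environment for rule 1 (before a voiced consonant) → [oː].
/e/ (between /m/ and /k/): rule 1 targets it, but not before a voiced consonant → unchanged [e].
/k/ (between /e/ and /n/): rule 2 targets it, but not word-initially → unchanged [k].
/o/ meets the environment for rule 1 (before a voiced consonant) → [oː].
/r/ (word-final): rule 3 targets it, but not between two vowels → unchanged [r].

[zaːrmoːnmeknoːr]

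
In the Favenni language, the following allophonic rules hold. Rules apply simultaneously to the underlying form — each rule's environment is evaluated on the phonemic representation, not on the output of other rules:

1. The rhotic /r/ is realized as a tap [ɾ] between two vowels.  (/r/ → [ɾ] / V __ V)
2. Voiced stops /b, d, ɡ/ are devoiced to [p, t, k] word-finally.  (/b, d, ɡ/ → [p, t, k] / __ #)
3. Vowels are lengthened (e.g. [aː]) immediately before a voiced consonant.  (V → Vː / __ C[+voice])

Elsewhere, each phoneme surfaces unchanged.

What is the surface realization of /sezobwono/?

[seːzoːbwoːno]

/e/ (between /s/ and /z/): before a voiced consonant, so rule 3 applies → [eː].
/o/ (between /z/ and /b/): before a voiced consonant, so rule 3 applies → [oː].
/b/ — between /o/ and /w/; rule 2 does not apply here → [b].
/o/ — between /w/ and /n/, before a voiced consonant — surfaces as [oː] (rule 3).
/o/ — word-final; rule 3 does not apply here → [o].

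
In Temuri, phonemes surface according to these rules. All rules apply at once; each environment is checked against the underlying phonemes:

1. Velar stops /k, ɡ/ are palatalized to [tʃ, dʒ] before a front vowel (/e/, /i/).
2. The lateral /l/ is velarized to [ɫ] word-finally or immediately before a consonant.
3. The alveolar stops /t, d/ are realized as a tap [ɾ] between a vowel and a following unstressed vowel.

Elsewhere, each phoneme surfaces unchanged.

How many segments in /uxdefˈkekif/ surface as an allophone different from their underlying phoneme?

Segments that undergo a rule: /k/ → [tʃ] (rule 1); /k/ → [tʃ] (rule 1).
All other segments surface unchanged.

2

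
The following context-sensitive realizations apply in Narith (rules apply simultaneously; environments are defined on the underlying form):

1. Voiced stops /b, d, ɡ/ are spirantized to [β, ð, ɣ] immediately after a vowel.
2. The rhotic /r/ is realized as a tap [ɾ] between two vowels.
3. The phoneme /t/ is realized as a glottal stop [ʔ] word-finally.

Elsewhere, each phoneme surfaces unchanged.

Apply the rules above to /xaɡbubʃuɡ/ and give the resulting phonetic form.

[xaɣbuβʃuɣ]

/x/ — not in any rule's target class → [x].
/a/ stays [a].
/ɡ/ (between /a/ and /b/): immediately after a vowel, so rule 1 applies → [ɣ].
/b/ (between /ɡ/ and /u/) fails the environment for rule 1, so it stays [b].
/u/ (between /b/ and /b/) is unaffected → [u].
/b/ (between /u/ and /ʃ/) occurs immediately after a vowel → [β] by rule 1.
/ʃ/ (between /b/ and /u/): no rule targets it → [ʃ].
/u/ stays [u].
/ɡ/ (word-final): immediately after a vowel, so rule 1 applies → [ɣ].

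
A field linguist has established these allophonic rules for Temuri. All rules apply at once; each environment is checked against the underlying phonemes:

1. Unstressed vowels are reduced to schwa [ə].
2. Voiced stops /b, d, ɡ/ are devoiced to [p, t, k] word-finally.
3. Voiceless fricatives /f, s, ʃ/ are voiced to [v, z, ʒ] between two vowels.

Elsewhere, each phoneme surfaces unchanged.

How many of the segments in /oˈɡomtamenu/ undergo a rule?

Segments that undergo a rule: /o/ → [ə] (rule 1); /a/ → [ə] (rule 1); /e/ → [ə] (rule 1); /u/ → [ə] (rule 1).
All other segments surface unchanged.

4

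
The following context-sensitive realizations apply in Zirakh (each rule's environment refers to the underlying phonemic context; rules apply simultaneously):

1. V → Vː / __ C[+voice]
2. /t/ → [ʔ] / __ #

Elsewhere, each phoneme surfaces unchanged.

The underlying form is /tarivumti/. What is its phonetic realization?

[taːriːvuːmti]

/t/ (word-initial) is in the target of rule 2 but the environment (word-finally) is not met → [t].
/a/ (between /t/ and /r/) occurs before a voiced consonant → [aː] by rule 1.
/r/ stays [r].
/i/ meets the environment for rule 1 (before a voiced consonant) → [iː].
/v/ (between /i/ and /u/): no rule targets it → [v].
/u/ meets the environment for rule 1 (before a voiced consonant) → [uː].
/m/ — not in any rule's target class → [m].
/t/ — between /m/ and /i/; rule 2 does not apply here → [t].
/i/ (word-final): rule 1 targets it, but not before a voiced consonant → unchanged [i].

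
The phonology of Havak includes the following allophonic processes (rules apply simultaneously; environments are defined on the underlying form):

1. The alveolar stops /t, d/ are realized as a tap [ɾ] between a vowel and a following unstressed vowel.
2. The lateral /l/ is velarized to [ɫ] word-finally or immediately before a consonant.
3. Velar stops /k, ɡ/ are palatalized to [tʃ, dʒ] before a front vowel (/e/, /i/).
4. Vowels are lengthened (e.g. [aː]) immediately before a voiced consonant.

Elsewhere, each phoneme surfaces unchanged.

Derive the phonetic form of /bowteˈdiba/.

[boːwteːˈdiːba]

/b/ stays [b].
Rule 4 applies to /o/ (between /b/ and /w/: before a voiced consonant) → [oː].
/w/ — not in any rule's target class → [w].
/t/ (between /w/ and /e/) is in the target of rule 1 but the environment (between a vowel and a following unstressed vowel) is not met → [t].
/e/ — between /t/ and /d/, before a voiced consonant — surfaces as [eː] (rule 4).
/d/ (between /e/ and /i/) fails the environment for rule 1, so it stays [d].
/i/ — between /d/ and /b/, before a voiced consonant — surfaces as [iː] (rule 4).
/b/ (between /i/ and /a/): no rule targets it → [b].
/a/ — word-final; rule 4 does not apply here → [a].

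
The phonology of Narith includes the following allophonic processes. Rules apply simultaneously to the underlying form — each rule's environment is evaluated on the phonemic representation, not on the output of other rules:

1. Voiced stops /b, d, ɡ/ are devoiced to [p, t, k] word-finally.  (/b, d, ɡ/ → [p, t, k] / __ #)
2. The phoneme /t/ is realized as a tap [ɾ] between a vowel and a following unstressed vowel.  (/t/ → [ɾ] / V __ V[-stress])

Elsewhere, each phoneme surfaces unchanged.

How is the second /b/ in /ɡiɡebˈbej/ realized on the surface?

/b/ (between /b/ and /e/): rule 1 targets it, but not word-finally → unchanged [b].

[b]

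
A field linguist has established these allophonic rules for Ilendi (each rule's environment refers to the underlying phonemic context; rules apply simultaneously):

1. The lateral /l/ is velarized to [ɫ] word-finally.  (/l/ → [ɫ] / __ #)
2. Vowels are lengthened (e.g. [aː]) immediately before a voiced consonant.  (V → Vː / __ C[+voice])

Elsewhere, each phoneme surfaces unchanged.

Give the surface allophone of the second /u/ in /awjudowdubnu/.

[uː]

/u/ (between /d/ and /b/) occurs before a voiced consonant → [uː] by rule 2.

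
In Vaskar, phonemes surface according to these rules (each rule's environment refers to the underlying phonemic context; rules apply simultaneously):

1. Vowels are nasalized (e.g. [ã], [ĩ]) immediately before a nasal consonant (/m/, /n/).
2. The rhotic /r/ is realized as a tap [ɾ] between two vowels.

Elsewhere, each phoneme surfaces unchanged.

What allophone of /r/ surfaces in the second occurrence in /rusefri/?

/r/ — between /f/ and /i/; rule 2 does not apply here → [r].

[r]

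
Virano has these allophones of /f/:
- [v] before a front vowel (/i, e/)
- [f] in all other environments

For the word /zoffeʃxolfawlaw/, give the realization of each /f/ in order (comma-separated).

[f], [v], [f]

Occurrence 1 (position 3): no conditioning environment matches → elsewhere allophone [f].
Occurrence 2 (position 4): before a front vowel (/i, e/) → [v].
Occurrence 3 (position 10): no conditioning environment matches → elsewhere allophone [f].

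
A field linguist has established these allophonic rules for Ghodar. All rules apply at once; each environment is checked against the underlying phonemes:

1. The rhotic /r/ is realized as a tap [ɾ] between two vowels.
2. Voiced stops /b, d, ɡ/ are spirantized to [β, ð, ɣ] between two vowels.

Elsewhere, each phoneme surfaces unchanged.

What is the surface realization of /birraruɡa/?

[birraɾuɣa]

/b/ (word-initial) is in the target of rule 2 but the environment (between two vowels) is not met → [b].
/r/ (between /i/ and /r/): rule 1 targets it, but not between two vowels → unchanged [r].
/r/ — between /r/ and /a/; rule 1 does not apply here → [r].
Rule 1 applies to /r/ (between /a/ and /u/: between two vowels) → [ɾ].
Rule 2 applies to /ɡ/ (between /u/ and /a/: between two vowels) → [ɣ].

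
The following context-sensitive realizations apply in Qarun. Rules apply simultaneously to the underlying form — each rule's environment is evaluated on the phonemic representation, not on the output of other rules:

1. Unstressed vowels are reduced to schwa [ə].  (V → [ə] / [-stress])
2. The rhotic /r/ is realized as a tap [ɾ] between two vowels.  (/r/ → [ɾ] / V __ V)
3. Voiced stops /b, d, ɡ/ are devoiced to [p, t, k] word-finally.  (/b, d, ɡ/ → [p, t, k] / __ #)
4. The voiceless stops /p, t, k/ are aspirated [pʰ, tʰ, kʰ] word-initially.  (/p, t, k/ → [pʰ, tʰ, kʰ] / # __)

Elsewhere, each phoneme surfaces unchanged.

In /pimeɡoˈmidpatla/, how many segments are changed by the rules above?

Segments that undergo a rule: /p/ → [pʰ] (rule 4); /i/ → [ə] (rule 1); /e/ → [ə] (rule 1); /o/ → [ə] (rule 1); /a/ → [ə] (rule 1); /a/ → [ə] (rule 1).
All other segments surface unchanged.

6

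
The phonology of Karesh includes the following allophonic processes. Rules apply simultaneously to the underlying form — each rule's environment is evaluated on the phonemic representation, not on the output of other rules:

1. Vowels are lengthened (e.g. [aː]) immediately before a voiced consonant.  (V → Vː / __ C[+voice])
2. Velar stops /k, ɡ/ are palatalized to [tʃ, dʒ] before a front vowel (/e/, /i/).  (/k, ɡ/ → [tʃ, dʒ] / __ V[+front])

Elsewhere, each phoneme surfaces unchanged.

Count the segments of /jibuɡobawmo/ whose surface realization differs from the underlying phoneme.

Segments that undergo a rule: /i/ → [iː] (rule 1); /u/ → [uː] (rule 1); /o/ → [oː] (rule 1); /a/ → [aː] (rule 1).
All other segments surface unchanged.

4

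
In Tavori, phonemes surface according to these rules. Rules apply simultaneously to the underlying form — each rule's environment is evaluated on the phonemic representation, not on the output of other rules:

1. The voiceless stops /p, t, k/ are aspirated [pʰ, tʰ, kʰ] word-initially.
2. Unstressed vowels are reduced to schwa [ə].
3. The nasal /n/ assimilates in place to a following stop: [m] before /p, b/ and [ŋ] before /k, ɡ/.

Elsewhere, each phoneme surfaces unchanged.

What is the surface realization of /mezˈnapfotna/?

[məzˈnapfətnə]

/e/ (between /m/ and /z/) occurs in an unstressed syllable → [ə] by rule 2.
/n/ (between /z/ and /a/) fails the environment for rule 3, so it stays [n].
/a/ (between /n/ and /p/) is in the target of rule 2 but the environment (in an unstressed syllable) is not met → [a].
/p/ (between /a/ and /f/) fails the environment for rule 1, so it stays [p].
/o/ meets the environment for rule 2 (in an unstressed syllable) → [ə].
/t/ — between /o/ and /n/; rule 1 does not apply here → [t].
/n/ (between /t/ and /a/) is in the target of rule 3 but the environment (before a labial or velar stop) is not met → [n].
/a/ meets the environment for rule 2 (in an unstressed syllable) → [ə].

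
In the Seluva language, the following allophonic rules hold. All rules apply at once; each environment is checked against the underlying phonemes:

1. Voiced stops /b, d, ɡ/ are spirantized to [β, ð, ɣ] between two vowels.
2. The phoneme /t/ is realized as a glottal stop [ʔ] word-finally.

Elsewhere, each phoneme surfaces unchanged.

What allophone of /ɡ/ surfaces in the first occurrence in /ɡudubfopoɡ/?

/ɡ/ (word-initial): rule 1 targets it, but not between two vowels → unchanged [ɡ].

[ɡ]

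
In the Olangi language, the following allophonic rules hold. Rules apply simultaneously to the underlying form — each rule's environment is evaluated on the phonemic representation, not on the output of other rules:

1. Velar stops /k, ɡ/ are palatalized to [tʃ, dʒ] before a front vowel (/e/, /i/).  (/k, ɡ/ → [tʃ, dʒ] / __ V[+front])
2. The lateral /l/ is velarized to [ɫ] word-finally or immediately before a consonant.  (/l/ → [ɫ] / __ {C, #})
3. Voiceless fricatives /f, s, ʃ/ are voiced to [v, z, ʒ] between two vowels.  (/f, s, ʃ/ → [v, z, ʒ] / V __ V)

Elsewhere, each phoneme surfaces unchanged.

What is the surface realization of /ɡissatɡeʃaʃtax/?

/ɡ/ meets the environment for rule 1 (before a front vowel) → [dʒ].
/i/ (between /ɡ/ and /s/): no rule targets it → [i].
/s/ (between /i/ and /s/) is in the target of rule 3 but the environment (between two vowels) is not met → [s].
/s/ (between /s/ and /a/): rule 3 targets it, but not between two vowels → unchanged [s].
/a/ (between /s/ and /t/) is unaffected → [a].
/t/ (between /a/ and /ɡ/): no rule targets it → [t].
/ɡ/ (between /t/ and /e/): before a front vowel, so rule 1 applies → [dʒ].
/e/ (between /ɡ/ and /ʃ/) is unaffected → [e].
/ʃ/ — between /e/ and /a/, between two vowels — surfaces as [ʒ] (rule 3).
/a/ stays [a].
/ʃ/ — between /a/ and /t/; rule 3 does not apply here → [ʃ].
/t/ (between /ʃ/ and /a/): no rule targets it → [t].
/a/ stays [a].
/x/ (word-final) is unaffected → [x].

[dʒissatdʒeʒaʃtax]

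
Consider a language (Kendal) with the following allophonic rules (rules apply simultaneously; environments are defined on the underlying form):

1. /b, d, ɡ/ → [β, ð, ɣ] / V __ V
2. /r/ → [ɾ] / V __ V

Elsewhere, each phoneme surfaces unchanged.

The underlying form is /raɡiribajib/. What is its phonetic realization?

/r/ — word-initial; rule 2 does not apply here → [r].
/a/ stays [a].
Rule 1 applies to /ɡ/ (between /a/ and /i/: between two vowels) → [ɣ].
/i/ — not in any rule's target class → [i].
/r/ — between /i/ and /i/, between two vowels — surfaces as [ɾ] (rule 2).
/i/ — not in any rule's target class → [i].
/b/ — between /i/ and /a/, between two vowels — surfaces as [β] (rule 1).
/a/ — not in any rule's target class → [a].
/j/ (between /a/ and /i/) is unaffected → [j].
/i/ (between /j/ and /b/): no rule targets it → [i].
/b/ — word-final; rule 1 does not apply here → [b].

[raɣiɾiβajib]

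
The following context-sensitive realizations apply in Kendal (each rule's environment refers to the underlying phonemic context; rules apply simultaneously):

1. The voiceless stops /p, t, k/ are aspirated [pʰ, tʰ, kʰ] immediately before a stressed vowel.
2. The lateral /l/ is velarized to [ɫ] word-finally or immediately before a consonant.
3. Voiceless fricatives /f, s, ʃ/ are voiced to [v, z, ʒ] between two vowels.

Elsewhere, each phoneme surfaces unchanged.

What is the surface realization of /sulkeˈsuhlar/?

/s/ (word-initial) fails the environment for rule 3, so it stays [s].
/u/ (between /s/ and /l/) is unaffected → [u].
Rule 2 applies to /l/ (between /u/ and /k/: word-finally or immediately before a consonant) → [ɫ].
/k/ (between /l/ and /e/): rule 1 targets it, but not immediately before a stressed vowel → unchanged [k].
/e/ — not in any rule's target class → [e].
/s/ — between /e/ and /u/, between two vowels — surfaces as [z] (rule 3).
/u/ (between /s/ and /h/): no rule targets it → [u].
/h/ (between /u/ and /l/) is unaffected → [h].
/l/ — between /h/ and /a/; rule 2 does not apply here → [l].
/a/ (between /l/ and /r/): no rule targets it → [a].
/r/ stays [r].

[suɫkeˈzuhlar]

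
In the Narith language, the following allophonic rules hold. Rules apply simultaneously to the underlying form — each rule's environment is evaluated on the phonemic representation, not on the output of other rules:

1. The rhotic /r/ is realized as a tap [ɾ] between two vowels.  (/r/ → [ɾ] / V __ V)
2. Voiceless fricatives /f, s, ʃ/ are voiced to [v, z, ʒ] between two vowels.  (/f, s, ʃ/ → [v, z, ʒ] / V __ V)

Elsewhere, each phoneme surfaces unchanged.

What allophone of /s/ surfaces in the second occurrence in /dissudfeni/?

[s]

/s/ (between /s/ and /u/) is in the target of rule 2 but the environment (between two vowels) is not met → [s].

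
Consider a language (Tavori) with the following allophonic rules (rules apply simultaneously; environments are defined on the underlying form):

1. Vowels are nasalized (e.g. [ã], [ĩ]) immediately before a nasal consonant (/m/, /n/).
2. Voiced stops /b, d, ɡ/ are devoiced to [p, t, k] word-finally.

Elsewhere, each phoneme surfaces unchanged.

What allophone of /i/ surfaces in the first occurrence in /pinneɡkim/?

[ĩ]

/i/ (between /p/ and /n/) occurs before a nasal consonant → [ĩ] by rule 1.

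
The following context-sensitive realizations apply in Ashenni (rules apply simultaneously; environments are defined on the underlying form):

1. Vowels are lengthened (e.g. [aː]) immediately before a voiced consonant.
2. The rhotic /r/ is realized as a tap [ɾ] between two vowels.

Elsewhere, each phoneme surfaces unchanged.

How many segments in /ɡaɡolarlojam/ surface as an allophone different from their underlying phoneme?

Segments that undergo a rule: /a/ → [aː] (rule 1); /o/ → [oː] (rule 1); /a/ → [aː] (rule 1); /o/ → [oː] (rule 1); /a/ → [aː] (rule 1).
All other segments surface unchanged.

5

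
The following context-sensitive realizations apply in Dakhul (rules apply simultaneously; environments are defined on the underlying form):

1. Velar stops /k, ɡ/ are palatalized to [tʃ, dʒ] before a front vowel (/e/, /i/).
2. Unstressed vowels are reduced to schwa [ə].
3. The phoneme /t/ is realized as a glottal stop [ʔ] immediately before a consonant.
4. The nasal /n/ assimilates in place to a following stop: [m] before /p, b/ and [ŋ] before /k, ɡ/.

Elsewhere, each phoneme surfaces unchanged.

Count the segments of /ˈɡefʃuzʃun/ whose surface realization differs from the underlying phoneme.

3

Segments that undergo a rule: /ɡ/ → [dʒ] (rule 1); /u/ → [ə] (rule 2); /u/ → [ə] (rule 2).
All other segments surface unchanged.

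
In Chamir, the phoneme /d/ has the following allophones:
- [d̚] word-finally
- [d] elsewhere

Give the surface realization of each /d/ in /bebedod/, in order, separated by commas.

Occurrence 1 (position 5): no conditioning environment matches → elsewhere allophone [d].
Occurrence 2 (position 7): word-finally → [d̚].

[d], [d̚]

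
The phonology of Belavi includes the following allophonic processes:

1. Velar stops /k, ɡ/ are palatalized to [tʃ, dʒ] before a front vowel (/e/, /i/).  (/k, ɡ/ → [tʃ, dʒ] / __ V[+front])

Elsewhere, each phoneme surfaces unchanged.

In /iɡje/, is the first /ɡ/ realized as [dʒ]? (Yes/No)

/ɡ/ — between /i/ and /j/; rule 1 does not apply here → [ɡ].
The actual realization is [ɡ], not [dʒ].

No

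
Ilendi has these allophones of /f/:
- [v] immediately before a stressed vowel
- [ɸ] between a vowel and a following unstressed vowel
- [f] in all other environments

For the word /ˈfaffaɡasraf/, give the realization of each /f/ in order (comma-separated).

Occurrence 1 (position 1): immediately before a stressed vowel → [v].
Occurrence 2 (position 3): no conditioning environment matches → elsewhere allophone [f].
Occurrence 3 (position 4): no conditioning environment matches → elsewhere allophone [f].
Occurrence 4 (position 11): no conditioning environment matches → elsewhere allophone [f].

[v], [f], [f], [f]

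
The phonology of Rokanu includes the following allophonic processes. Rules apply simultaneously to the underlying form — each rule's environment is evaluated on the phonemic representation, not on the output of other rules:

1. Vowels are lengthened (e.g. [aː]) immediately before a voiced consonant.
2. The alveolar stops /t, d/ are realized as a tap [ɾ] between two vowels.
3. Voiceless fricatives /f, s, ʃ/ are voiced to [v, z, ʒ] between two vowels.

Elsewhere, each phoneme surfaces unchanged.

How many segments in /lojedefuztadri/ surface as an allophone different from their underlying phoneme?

6

Segments that undergo a rule: /o/ → [oː] (rule 1); /e/ → [eː] (rule 1); /d/ → [ɾ] (rule 2); /f/ → [v] (rule 3); /u/ → [uː] (rule 1); /a/ → [aː] (rule 1).
All other segments surface unchanged.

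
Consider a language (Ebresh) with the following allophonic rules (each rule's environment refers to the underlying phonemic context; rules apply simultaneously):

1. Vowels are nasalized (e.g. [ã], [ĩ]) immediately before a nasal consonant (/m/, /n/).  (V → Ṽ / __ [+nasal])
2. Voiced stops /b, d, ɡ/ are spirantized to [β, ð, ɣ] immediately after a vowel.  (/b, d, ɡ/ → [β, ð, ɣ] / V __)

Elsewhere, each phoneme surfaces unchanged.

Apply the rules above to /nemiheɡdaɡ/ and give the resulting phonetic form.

/n/ stays [n].
/e/ — between /n/ and /m/, before a nasal consonant — surfaces as [ẽ] (rule 1).
/m/ (between /e/ and /i/): no rule targets it → [m].
/i/ (between /m/ and /h/) is in the target of rule 1 but the environment (before a nasal consonant) is not met → [i].
/h/ stays [h].
/e/ (between /h/ and /ɡ/): rule 1 targets it, but not before a nasal consonant → unchanged [e].
/ɡ/ — between /e/ and /d/, immediately after a vowel — surfaces as [ɣ] (rule 2).
/d/ (between /ɡ/ and /a/): rule 2 targets it, but not immediately after a vowel → unchanged [d].
/a/ (between /d/ and /ɡ/) fails the environment for rule 1, so it stays [a].
/ɡ/ (word-final): immediately after a vowel, so rule 2 applies → [ɣ].

[nẽmiheɣdaɣ]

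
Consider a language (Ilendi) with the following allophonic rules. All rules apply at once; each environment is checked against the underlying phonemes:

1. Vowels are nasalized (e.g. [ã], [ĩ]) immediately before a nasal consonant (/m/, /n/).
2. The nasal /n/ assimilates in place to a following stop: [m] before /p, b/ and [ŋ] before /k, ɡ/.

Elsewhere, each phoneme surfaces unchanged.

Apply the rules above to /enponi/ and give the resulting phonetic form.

[ẽmpõni]

/e/ meets the environment for rule 1 (before a nasal consonant) → [ẽ].
/n/ — between /e/ and /p/, before a labial or velar stop — surfaces as [m] (rule 2).
/p/ (between /n/ and /o/) is unaffected → [p].
/o/ (between /p/ and /n/): before a nasal consonant, so rule 1 applies → [õ].
/n/ (between /o/ and /i/): rule 2 targets it, but not before a labial or velar stop → unchanged [n].
/i/ (word-final): rule 1 targets it, but not before a nasal consonant → unchanged [i].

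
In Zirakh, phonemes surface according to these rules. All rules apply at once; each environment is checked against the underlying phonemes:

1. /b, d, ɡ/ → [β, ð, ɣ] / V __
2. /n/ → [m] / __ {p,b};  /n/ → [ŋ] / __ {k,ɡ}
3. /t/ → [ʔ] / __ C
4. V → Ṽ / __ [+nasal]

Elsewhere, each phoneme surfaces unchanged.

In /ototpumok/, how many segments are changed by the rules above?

2

Segments that undergo a rule: /t/ → [ʔ] (rule 3); /u/ → [ũ] (rule 4).
All other segments surface unchanged.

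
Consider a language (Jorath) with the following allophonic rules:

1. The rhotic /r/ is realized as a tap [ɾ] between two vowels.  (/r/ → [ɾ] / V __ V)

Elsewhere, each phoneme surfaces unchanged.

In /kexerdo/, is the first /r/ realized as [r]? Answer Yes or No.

Yes

/r/ (between /e/ and /d/): rule 1 targets it, but not between two vowels → unchanged [r].
The actual realization is [r], which matches [r].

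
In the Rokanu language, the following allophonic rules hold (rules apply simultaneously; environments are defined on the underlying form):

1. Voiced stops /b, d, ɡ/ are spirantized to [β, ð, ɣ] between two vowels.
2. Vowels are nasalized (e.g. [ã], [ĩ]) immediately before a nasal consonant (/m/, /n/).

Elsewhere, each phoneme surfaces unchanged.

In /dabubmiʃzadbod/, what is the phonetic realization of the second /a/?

[a]

/a/ (between /z/ and /d/): rule 2 targets it, but not before a nasal consonant → unchanged [a].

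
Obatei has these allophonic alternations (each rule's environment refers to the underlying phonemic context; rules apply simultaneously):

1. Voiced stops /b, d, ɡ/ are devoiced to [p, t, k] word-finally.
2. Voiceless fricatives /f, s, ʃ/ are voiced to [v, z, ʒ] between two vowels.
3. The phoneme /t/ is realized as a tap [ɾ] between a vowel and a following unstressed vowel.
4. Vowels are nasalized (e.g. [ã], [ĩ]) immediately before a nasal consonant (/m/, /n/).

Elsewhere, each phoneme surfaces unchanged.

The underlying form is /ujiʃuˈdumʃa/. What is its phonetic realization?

/u/ (word-initial): rule 4 targets it, but not before a nasal consonant → unchanged [u].
/j/ stays [j].
/i/ — between /j/ and /ʃ/; rule 4 does not apply here → [i].
/ʃ/ — between /i/ and /u/, between two vowels — surfaces as [ʒ] (rule 2).
/u/ (between /ʃ/ and /d/) fails the environment for rule 4, so it stays [u].
/d/ (between /u/ and /u/): rule 1 targets it, but not word-finally → unchanged [d].
/u/ — between /d/ and /m/, before a nasal consonant — surfaces as [ũ] (rule 4).
/m/ (between /u/ and /ʃ/) is unaffected → [m].
/ʃ/ (between /m/ and /a/) fails the environment for rule 2, so it stays [ʃ].
/a/ (word-final) fails the environment for rule 4, so it stays [a].

[ujiʒuˈdũmʃa]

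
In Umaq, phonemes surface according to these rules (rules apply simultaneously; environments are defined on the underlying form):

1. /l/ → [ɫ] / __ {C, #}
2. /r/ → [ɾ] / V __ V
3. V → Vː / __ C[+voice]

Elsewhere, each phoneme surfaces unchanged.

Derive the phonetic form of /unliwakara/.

/u/ — word-initial, before a voiced consonant — surfaces as [uː] (rule 3).
/n/ (between /u/ and /l/) is unaffected → [n].
/l/ (between /n/ and /i/) is in the target of rule 1 but the environment (word-finally or immediately before a consonant) is not met → [l].
/i/ — between /l/ and /w/, before a voiced consonant — surfaces as [iː] (rule 3).
/w/ (between /i/ and /a/) is unaffected → [w].
/a/ (between /w/ and /k/) is in the target of rule 3 but the environment (before a voiced consonant) is not met → [a].
/k/ — not in any rule's target class → [k].
/a/ (between /k/ and /r/): before a voiced consonant, so rule 3 applies → [aː].
/r/ — between /a/ and /a/, between two vowels — surfaces as [ɾ] (rule 2).
/a/ (word-final) is in the target of rule 3 but the environment (before a voiced consonant) is not met → [a].

[uːnliːwakaːɾa]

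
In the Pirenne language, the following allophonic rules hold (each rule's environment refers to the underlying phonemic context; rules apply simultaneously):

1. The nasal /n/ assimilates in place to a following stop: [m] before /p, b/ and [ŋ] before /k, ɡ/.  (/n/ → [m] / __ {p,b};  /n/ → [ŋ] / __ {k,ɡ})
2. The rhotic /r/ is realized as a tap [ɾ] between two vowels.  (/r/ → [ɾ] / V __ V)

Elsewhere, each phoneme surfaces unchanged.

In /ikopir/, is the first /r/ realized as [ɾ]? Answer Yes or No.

/r/ (word-final) is in the target of rule 2 but the environment (between two vowels) is not met → [r].
The actual realization is [r], not [ɾ].

No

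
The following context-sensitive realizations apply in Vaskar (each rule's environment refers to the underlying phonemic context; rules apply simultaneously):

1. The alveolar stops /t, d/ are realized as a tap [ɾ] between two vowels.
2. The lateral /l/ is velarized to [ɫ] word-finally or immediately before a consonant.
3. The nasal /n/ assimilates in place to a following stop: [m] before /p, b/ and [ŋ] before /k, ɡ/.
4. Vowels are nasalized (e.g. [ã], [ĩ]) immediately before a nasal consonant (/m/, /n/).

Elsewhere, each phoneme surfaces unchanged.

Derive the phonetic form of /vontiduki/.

[võntiɾuki]

/v/ (word-initial): no rule targets it → [v].
/o/ — between /v/ and /n/, before a nasal consonant — surfaces as [õ] (rule 4).
/n/ (between /o/ and /t/) fails the environment for rule 3, so it stays [n].
/t/ (between /n/ and /i/): rule 1 targets it, but not between two vowels → unchanged [t].
/i/ (between /t/ and /d/) fails the environment for rule 4, so it stays [i].
/d/ — between /i/ and /u/, between two vowels — surfaces as [ɾ] (rule 1).
/u/ (between /d/ and /k/) is in the target of rule 4 but the environment (before a nasal consonant) is not met → [u].
/k/ — not in any rule's target class → [k].
/i/ (word-final): rule 4 targets it, but not before a nasal consonant → unchanged [i].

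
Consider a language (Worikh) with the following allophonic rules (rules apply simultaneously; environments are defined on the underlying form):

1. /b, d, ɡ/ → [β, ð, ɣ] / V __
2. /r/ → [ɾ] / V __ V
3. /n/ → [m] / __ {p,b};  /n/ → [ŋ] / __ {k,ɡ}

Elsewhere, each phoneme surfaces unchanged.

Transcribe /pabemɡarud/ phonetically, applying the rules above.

[paβemɡaɾuð]

/p/ (word-initial): no rule targets it → [p].
/a/ (between /p/ and /b/): no rule targets it → [a].
/b/ (between /a/ and /e/): immediately after a vowel, so rule 1 applies → [β].
/e/ (between /b/ and /m/): no rule targets it → [e].
/m/ (between /e/ and /ɡ/) is unaffected → [m].
/ɡ/ (between /m/ and /a/) fails the environment for rule 1, so it stays [ɡ].
/a/ stays [a].
Rule 2 applies to /r/ (between /a/ and /u/: between two vowels) → [ɾ].
/u/ stays [u].
/d/ (word-final) occurs immediately after a vowel → [ð] by rule 1.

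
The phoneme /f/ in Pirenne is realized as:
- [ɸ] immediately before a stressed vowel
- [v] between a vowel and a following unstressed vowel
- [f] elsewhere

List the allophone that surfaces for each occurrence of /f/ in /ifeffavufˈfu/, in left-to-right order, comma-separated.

[v], [f], [f], [f], [ɸ]

Occurrence 1 (position 2): between a vowel and a following unstressed vowel → [v].
Occurrence 2 (position 4): no conditioning environment matches → elsewhere allophone [f].
Occurrence 3 (position 5): no conditioning environment matches → elsewhere allophone [f].
Occurrence 4 (position 9): no conditioning environment matches → elsewhere allophone [f].
Occurrence 5 (position 10): immediately before a stressed vowel → [ɸ].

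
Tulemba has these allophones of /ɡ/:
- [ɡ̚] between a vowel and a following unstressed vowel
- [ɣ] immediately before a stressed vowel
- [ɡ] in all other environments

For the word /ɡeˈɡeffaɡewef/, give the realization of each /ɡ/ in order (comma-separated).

[ɡ], [ɣ], [ɡ̚]

Occurrence 1 (position 1): no conditioning environment matches → elsewhere allophone [ɡ].
Occurrence 2 (position 3): immediately before a stressed vowel → [ɣ].
Occurrence 3 (position 8): between a vowel and a following unstressed vowel → [ɡ̚].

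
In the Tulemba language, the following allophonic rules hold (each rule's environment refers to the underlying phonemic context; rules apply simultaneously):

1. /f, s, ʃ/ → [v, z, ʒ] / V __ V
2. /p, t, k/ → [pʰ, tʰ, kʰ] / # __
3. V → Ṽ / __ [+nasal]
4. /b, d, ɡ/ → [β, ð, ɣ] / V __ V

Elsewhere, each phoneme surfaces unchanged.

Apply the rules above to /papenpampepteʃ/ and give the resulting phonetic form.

[pʰapẽnpãmpepteʃ]

Rule 2 applies to /p/ (word-initial: word-initially) → [pʰ].
/a/ (between /p/ and /p/): rule 3 targets it, but not before a nasal consonant → unchanged [a].
/p/ (between /a/ and /e/): rule 2 targets it, but not word-initially → unchanged [p].
/e/ — between /p/ and /n/, before a nasal consonant — surfaces as [ẽ] (rule 3).
/n/ stays [n].
/p/ (between /n/ and /a/) is in the target of rule 2 but the environment (word-initially) is not met → [p].
/a/ (between /p/ and /m/): before a nasal consonant, so rule 3 applies → [ã].
/m/ (between /a/ and /p/) is unaffected → [m].
/p/ (between /m/ and /e/) fails the environment for rule 2, so it stays [p].
/e/ (between /p/ and /p/) fails the environment for rule 3, so it stays [e].
/p/ (between /e/ and /t/) is in the target of rule 2 but the environment (word-initially) is not met → [p].
/t/ — between /p/ and /e/; rule 2 does not apply here → [t].
/e/ (between /t/ and /ʃ/) is in the target of rule 3 but the environment (before a nasal consonant) is not met → [e].
/ʃ/ — word-final; rule 1 does not apply here → [ʃ].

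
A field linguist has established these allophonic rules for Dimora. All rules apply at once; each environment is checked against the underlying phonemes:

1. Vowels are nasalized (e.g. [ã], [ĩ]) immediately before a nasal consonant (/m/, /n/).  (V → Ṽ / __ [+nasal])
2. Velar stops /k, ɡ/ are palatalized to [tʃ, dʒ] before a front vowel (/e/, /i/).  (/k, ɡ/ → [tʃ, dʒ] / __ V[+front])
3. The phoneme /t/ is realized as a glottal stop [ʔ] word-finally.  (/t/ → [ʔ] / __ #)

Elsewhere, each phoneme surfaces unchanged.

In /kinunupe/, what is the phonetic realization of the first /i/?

[ĩ]

/i/ — between /k/ and /n/, before a nasal consonant — surfaces as [ĩ] (rule 1).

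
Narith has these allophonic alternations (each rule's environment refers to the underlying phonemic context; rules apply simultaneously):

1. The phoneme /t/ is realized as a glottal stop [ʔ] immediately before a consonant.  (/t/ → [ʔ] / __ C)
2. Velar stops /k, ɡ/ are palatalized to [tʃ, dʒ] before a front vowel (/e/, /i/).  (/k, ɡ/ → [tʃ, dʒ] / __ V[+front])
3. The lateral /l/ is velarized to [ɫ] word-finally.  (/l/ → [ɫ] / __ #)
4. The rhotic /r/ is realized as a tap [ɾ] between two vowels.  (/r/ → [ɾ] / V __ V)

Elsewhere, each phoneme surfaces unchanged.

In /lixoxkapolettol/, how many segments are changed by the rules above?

Segments that undergo a rule: /t/ → [ʔ] (rule 1); /l/ → [ɫ] (rule 3).
All other segments surface unchanged.

2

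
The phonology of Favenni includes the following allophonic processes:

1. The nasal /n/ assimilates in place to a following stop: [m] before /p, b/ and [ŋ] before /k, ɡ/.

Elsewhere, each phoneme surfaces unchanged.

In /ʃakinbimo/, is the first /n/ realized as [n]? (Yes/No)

No

/n/ meets the environment for rule 1 (before a labial or velar stop) → [m].
The actual realization is [m], not [n].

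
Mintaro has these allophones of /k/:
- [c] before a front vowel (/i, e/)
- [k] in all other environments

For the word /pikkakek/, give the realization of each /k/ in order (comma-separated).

[k], [k], [c], [k]

Occurrence 1 (position 3): no conditioning environment matches → elsewhere allophone [k].
Occurrence 2 (position 4): no conditioning environment matches → elsewhere allophone [k].
Occurrence 3 (position 6): before a front vowel → [c].
Occurrence 4 (position 8): no conditioning environment matches → elsewhere allophone [k].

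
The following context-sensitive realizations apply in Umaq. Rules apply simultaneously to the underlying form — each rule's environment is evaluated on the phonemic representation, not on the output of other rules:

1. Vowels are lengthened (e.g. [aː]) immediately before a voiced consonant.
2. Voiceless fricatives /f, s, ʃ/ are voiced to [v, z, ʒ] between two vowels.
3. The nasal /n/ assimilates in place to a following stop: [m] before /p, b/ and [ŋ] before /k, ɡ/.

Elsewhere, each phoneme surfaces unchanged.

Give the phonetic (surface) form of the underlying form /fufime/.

[fuviːme]

/f/ (word-initial) fails the environment for rule 2, so it stays [f].
/u/ — between /f/ and /f/; rule 1 does not apply here → [u].
/f/ meets the environment for rule 2 (between two vowels) → [v].
/i/ meets the environment for rule 1 (before a voiced consonant) → [iː].
/m/ stays [m].
/e/ — word-final; rule 1 does not apply here → [e].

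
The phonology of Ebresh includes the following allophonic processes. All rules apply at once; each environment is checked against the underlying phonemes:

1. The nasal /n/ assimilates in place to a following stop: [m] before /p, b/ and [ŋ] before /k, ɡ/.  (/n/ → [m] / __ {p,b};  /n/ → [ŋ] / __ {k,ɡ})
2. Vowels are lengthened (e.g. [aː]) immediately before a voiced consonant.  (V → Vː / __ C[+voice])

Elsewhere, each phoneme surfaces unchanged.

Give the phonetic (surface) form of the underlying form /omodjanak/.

[oːmoːdjaːnak]

/o/ (word-initial) occurs before a voiced consonant → [oː] by rule 2.
/m/ — not in any rule's target class → [m].
/o/ — between /m/ and /d/, before a voiced consonant — surfaces as [oː] (rule 2).
/d/ stays [d].
/j/ (between /d/ and /a/): no rule targets it → [j].
/a/ (between /j/ and /n/): before a voiced consonant, so rule 2 applies → [aː].
/n/ (between /a/ and /a/) fails the environment for rule 1, so it stays [n].
/a/ — between /n/ and /k/; rule 2 does not apply here → [a].
/k/ (word-final): no rule targets it → [k].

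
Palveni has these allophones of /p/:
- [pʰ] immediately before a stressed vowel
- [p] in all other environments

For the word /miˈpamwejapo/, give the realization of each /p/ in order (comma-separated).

[pʰ], [p]

Occurrence 1 (position 3): immediately before a stressed vowel → [pʰ].
Occurrence 2 (position 10): no conditioning environment matches → elsewhere allophone [p].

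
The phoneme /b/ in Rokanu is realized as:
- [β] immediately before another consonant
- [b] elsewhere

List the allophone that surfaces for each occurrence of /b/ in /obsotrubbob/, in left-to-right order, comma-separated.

[β], [β], [b], [b]

Occurrence 1 (position 2): immediately before another consonant → [β].
Occurrence 2 (position 8): immediately before another consonant → [β].
Occurrence 3 (position 9): no conditioning environment matches → elsewhere allophone [b].
Occurrence 4 (position 11): no conditioning environment matches → elsewhere allophone [b].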